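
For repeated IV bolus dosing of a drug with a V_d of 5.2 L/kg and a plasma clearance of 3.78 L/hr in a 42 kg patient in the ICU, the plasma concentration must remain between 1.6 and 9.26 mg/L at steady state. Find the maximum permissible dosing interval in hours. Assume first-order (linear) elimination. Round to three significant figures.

Total Vd = 5.2 × 42 = 218.4 L
k = CL / Vd = 3.780 / 218.4 = 0.01731 h⁻¹
Between IV bolus doses, concentration decays as C = C₀·e^(−kτ), so C_peak/C_trough = e^(kτ).
τ_max = ln(C_peak/C_trough) / k = ln(9.26/1.6) / 0.01731 = 1.756 / 0.01731 = 101.4 h

101 h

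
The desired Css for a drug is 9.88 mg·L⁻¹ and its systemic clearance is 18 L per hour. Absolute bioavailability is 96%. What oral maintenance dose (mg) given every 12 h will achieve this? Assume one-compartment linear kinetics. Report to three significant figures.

2220 mg

D = CL × Css × τ / F = 18.00 × 9.88 × 12 / 0.96 = 2223 mg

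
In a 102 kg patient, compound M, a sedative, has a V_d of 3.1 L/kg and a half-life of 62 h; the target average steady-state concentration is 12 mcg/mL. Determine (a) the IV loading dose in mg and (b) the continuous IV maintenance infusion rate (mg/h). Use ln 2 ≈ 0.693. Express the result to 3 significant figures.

(a) 3790 mg; (b) 42.4 mg/h

Vd(total) = 102 kg × 3.1 L/kg = 316.2 L
LD = Vd × C = 316.2 × 12 = 3794 mg
CL = 0.693 × Vd / t½ = 0.693 × 316.2 / 62 = 3.534 L/h
Infusion rate = CL × Css = 3.534 × 12 = 42.41 mg/h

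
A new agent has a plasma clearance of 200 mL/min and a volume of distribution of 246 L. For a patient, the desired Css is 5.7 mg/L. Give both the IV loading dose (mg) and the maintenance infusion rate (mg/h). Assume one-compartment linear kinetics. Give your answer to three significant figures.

LD = Vd · C_target = 246.0 × 5.7 = 1402 mg
CL = 200 mL/min = 200 × 0.06 = 12.00 L/h
Infusion rate = 12.00 L/h × 5.7 mg/L = 68.40 mg/h

(a) 1400 mg; (b) 68.4 mg/h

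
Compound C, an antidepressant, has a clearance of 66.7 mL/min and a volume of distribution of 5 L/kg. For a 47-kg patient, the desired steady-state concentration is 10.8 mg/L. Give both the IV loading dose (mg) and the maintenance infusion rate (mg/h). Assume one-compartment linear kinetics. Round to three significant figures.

Vd(total) = 47 kg × 5 L/kg = 235.0 L
Loading: fill Vd to C_target → 235.0 L × 10.8 mg/L = 2538 mg
CL = 66.7 mL/min × 60/1000 = 4.002 L/h
Infusion rate = 4.002 L/h × 10.8 mg/L = 43.22 mg/h

(a) 2540 mg; (b) 43.2 mg/h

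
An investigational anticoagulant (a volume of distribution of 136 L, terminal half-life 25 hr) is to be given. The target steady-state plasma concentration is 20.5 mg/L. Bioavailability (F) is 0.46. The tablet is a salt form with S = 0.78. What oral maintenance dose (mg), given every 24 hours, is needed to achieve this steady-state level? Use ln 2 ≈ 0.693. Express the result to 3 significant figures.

k = 0.693/25 = 0.02772 h⁻¹, so CL = k·Vd = 0.02772 × 136.0 = 3.770 L/h
D = CL × Css × τ / F / S = 3.770 × 20.5 × 24 / 0.46 / 0.78 = 5170 mg

5170 mg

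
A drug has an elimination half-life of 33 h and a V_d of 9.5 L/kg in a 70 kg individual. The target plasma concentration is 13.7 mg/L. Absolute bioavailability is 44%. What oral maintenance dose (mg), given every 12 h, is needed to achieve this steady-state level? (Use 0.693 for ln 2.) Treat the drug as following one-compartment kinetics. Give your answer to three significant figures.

Total Vd = 9.5 × 70 = 665.0 L
CL = ln 2 · Vd / t½ = 0.693 × 665.0 / 33 = 13.97 L/h
D = CL × Css × τ / F = 13.97 × 13.7 × 12 / 0.44 = 5220 mg

5220 mg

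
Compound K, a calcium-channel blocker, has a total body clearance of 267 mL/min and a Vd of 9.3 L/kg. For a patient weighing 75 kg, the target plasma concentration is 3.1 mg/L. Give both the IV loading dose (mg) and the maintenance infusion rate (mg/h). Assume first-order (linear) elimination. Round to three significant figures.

Vd = 9.3 L/kg × 75 kg = 697.5 L
Loading dose = Vd × C = 697.5 × 3.1 = 2162 mg
CL = 267 mL/min × 60/1000 = 16.02 L/h
Maintenance infusion rate = CL × Css = 16.02 × 3.1 = 49.66 mg/h

(a) 2160 mg; (b) 49.7 mg/h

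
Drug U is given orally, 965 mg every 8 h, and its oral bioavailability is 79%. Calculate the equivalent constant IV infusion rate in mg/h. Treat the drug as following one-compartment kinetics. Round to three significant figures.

95.3 mg/h

Equivalent systemic input: infusion rate = F·D/τ.
Rate = 0.79 × 965 / 8 = 95.29 mg/h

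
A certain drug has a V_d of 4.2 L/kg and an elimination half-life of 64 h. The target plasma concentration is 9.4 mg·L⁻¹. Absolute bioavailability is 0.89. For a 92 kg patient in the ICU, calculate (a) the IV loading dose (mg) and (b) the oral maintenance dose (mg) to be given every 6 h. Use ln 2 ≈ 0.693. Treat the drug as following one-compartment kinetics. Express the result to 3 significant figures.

(a) 3630 mg; (b) 265 mg

Vd(total) = 92 kg × 4.2 L/kg = 386.4 L
LD = Vd × C = 386.4 × 9.4 = 3632 mg
CL = 0.693 × Vd / t½ = 0.693 × 386.4 / 64 = 4.184 L/h
D = CL × Css × τ / F = 4.184 × 9.4 × 6 / 0.89 = 265.1 mg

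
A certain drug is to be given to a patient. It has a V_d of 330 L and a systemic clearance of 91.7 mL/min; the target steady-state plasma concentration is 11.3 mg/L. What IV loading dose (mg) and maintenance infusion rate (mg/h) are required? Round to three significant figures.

(a) 3730 mg; (b) 62.2 mg/h

Loading dose = Vd × C = 330.0 × 11.3 = 3729 mg
CL = 91.7 mL/min = 91.7 × 0.06 = 5.502 L/h
Maintenance infusion rate = CL × Css = 5.502 × 11.3 = 62.17 mg/h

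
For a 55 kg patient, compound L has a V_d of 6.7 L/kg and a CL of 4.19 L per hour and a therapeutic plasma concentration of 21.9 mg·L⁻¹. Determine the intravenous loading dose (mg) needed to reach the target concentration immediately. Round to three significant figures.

Vd = 6.7 L/kg × 55 kg = 368.5 L
LD = Vd × C = 368.5 × 21.90 = 8070 mg

8070 mg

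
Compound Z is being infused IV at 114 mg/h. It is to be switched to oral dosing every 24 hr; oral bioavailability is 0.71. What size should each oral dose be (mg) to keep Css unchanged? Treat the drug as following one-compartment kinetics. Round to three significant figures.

3850 mg

To maintain the same Css, the systemic dosing rate must be unchanged: F·D/τ = infusion rate.
D = rate × τ / F = 114 × 24 / 0.71 = 3854 mg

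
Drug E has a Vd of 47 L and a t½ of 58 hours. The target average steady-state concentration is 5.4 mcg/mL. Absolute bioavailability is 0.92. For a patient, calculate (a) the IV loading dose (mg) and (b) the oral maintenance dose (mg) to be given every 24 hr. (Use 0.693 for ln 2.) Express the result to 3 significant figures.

LD = Vd × C = 47.00 × 5.4 = 253.8 mg
CL = 0.693 × Vd / t½ = 0.693 × 47.00 / 58 = 0.5616 L/h
D = CL × Css × τ / F = 0.5616 × 5.4 × 24 / 0.92 = 79.11 mg

(a) 254 mg; (b) 79.1 mg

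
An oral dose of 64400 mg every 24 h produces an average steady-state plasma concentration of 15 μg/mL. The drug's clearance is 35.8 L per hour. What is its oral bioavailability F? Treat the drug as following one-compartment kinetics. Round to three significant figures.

F·D/τ = CL·Css at steady state → F = CL·Css·τ / D.
F = 35.8 × 15 × 24 / 64400 = 0.200

0.200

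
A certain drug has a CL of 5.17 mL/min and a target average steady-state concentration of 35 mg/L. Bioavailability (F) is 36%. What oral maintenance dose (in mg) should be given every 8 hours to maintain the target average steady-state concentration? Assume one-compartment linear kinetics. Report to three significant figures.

241 mg

CL = 5.17 mL/min × 60/1000 = 0.3102 L/h
D = CL × Css × τ / F = 0.3102 × 35 × 8 / 0.36 = 241.3 mg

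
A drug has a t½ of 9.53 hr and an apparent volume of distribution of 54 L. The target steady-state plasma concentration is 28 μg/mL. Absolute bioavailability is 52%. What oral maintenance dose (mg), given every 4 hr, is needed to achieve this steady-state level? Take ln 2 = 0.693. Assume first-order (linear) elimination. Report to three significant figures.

k = 0.693/9.53 = 0.07272 h⁻¹, so CL = k·Vd = 0.07272 × 54.00 = 3.927 L/h
D = CL × Css × τ / F = 3.927 × 28 × 4 / 0.52 = 845.8 mg

846 mg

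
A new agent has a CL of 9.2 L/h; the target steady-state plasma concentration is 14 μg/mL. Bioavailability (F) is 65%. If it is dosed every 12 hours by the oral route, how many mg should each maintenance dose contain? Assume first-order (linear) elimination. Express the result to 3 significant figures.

2380 mg

At steady state, dose per interval replaces the amount cleared in that interval: F·D/τ = CL·Css.
D = CL × Css × τ / F = 9.200 × 14 × 12 / 0.65 = 2378 mg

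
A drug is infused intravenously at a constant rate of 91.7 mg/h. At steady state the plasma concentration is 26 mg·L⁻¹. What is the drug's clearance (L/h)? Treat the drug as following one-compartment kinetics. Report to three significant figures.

3.53 L/h

At steady state, infusion rate = CL × Css, so CL = rate / Css.
CL = 91.7 / 26 = 3.527 L/h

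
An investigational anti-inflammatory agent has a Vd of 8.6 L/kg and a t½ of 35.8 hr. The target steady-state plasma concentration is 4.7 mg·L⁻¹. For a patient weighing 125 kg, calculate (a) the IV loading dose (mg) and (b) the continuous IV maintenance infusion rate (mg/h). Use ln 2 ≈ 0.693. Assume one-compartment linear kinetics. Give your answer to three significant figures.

Vd = 8.6 L/kg × 125 kg = 1075 L
LD = Vd × C = 1075 × 4.7 = 5053 mg
CL = 0.693 × Vd / t½ = 0.693 × 1075 / 35.8 = 20.81 L/h
Infusion rate = CL × Css = 20.81 × 4.7 = 97.81 mg/h

(a) 5050 mg; (b) 97.8 mg/h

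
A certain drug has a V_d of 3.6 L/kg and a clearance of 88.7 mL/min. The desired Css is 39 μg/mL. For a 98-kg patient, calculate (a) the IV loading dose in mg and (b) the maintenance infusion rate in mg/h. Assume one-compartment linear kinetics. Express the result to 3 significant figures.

Total Vd = 3.6 × 98 = 352.8 L
Loading: fill Vd to C_target → 352.8 L × 39 mg/L = 13760 mg
CL = 88.7 mL/min = 88.7 × 0.06 = 5.322 L/h
Maintenance infusion rate = CL × Css = 5.322 × 39 = 207.6 mg/h

(a) 13800 mg; (b) 208 mg/h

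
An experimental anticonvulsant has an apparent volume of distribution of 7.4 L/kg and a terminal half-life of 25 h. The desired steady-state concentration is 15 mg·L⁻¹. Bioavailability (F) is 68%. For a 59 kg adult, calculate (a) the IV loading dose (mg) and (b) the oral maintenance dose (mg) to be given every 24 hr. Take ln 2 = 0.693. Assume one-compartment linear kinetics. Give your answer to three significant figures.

(a) 6550 mg; (b) 6410 mg

Total Vd = 7.4 × 59 = 436.6 L
LD = Vd × C = 436.6 × 15 = 6549 mg
CL = 0.693 × Vd / t½ = 0.693 × 436.6 / 25 = 12.10 L/h
D = CL × Css × τ / F = 12.10 × 15 × 24 / 0.68 = 6406 mg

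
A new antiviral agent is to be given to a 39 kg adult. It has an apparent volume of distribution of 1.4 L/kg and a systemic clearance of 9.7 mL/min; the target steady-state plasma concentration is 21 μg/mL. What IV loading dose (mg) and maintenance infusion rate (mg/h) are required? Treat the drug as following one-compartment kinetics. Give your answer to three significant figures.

(a) 1150 mg; (b) 12.2 mg/h

Total Vd = 1.4 × 39 = 54.60 L
LD = Vd · C_target = 54.60 × 21 = 1147 mg
CL = 9.7 mL/min × 60/1000 = 0.5820 L/h
Maintenance: replace elimination → rate = CL × Css = 0.5820 × 21 = 12.22 mg/h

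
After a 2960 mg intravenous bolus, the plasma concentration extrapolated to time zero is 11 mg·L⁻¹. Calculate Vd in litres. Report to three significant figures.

269 L

Immediately after an IV bolus, C₀ = Dose / Vd, so Vd = Dose / C₀.
Vd = 2960 / 11 = 269.1 L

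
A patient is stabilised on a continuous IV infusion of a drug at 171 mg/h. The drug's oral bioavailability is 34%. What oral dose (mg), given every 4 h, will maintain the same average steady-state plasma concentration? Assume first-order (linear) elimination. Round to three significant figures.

2010 mg

To maintain the same Css, the systemic dosing rate must be unchanged: F·D/τ = infusion rate.
D = rate × τ / F = 171 × 4 / 0.34 = 2012 mg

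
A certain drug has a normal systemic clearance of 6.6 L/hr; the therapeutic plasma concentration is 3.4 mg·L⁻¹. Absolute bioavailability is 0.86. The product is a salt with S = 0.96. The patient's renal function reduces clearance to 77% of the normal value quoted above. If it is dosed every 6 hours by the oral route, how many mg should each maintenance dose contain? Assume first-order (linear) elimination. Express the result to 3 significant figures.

Patient clearance = 0.77 × 6.600 = 5.082 L/h
D = CL × Css × τ / F / S = 5.082 × 3.4 × 6 / 0.86 / 0.96 = 125.6 mg

126 mg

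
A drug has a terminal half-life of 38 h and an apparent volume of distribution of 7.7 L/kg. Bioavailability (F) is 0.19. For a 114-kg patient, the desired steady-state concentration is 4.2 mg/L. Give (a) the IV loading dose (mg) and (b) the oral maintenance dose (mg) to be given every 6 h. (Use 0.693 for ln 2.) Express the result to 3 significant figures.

(a) 3690 mg; (b) 2120 mg

Total Vd = 7.7 × 114 = 877.8 L
LD = Vd × C = 877.8 × 4.2 = 3687 mg
CL = 0.693 × Vd / t½ = 0.693 × 877.8 / 38 = 16.01 L/h
D = CL × Css × τ / F = 16.01 × 4.2 × 6 / 0.19 = 2123 mg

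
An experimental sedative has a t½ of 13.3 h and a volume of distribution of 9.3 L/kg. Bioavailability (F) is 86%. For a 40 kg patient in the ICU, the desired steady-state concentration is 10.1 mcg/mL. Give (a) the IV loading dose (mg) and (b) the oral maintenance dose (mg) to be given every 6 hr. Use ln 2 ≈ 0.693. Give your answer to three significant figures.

(a) 3760 mg; (b) 1370 mg

Vd(total) = 40 kg × 9.3 L/kg = 372.0 L
LD = Vd × C = 372.0 × 10.1 = 3757 mg
CL = 0.693 × Vd / t½ = 0.693 × 372.0 / 13.3 = 19.38 L/h
D = CL × Css × τ / F = 19.38 × 10.1 × 6 / 0.86 = 1366 mg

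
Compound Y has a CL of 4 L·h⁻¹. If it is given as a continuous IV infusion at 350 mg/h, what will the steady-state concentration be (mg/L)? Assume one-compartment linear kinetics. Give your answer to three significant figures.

Css = rate / CL = 350 / 4.000 = 87.50 mg/L

87.5 mg/L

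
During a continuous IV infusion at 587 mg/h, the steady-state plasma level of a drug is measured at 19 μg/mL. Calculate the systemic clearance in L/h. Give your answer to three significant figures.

At steady state, infusion rate = CL × Css, so CL = rate / Css.
CL = 587 / 19 = 30.89 L/h

30.9 L/h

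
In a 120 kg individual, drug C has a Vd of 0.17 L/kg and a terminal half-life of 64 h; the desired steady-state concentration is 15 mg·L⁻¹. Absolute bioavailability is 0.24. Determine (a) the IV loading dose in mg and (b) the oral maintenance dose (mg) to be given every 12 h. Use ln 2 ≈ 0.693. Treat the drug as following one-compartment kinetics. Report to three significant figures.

(a) 306 mg; (b) 166 mg

Vd = 0.17 L/kg × 120 kg = 20.40 L
LD = Vd × C = 20.40 × 15 = 306.0 mg
CL = 0.693 × Vd / t½ = 0.693 × 20.40 / 64 = 0.2209 L/h
D = CL × Css × τ / F = 0.2209 × 15 × 12 / 0.24 = 165.7 mg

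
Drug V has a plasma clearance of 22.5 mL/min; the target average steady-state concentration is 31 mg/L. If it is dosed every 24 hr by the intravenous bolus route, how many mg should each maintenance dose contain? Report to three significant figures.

1000 mg

CL = 22.5 mL/min × 60/1000 = 1.350 L/h
D = CL × Css × τ = 1.350 × 31 × 24 = 1004 mg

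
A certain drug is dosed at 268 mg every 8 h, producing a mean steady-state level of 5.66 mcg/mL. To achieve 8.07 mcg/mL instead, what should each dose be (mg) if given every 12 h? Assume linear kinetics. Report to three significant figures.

573 mg

With linear kinetics, Css is proportional to dose rate (D/τ) at fixed clearance.
D₂ = D₁ × (Css,target / Css,current) × (τ₂/τ₁) = 268 × (8.07/5.66) × (12/8) = 573.2 mg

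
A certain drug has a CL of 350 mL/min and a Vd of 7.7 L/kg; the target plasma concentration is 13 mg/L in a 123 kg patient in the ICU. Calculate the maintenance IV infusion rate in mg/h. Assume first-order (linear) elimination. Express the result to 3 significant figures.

CL = 350 mL/min = 350 × 0.06 = 21.00 L/h
Rate = CL × Css = 21.00 × 13 = 273.0 mg/h

273 mg/h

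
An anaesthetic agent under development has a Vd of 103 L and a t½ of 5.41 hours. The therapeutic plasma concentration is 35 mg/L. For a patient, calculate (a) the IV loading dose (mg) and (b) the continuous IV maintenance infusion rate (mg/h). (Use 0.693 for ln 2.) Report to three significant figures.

LD = Vd × C = 103.0 × 35 = 3605 mg
CL = 0.693 × Vd / t½ = 0.693 × 103.0 / 5.41 = 13.19 L/h
Infusion rate = CL × Css = 13.19 × 35 = 461.7 mg/h

(a) 3610 mg; (b) 462 mg/h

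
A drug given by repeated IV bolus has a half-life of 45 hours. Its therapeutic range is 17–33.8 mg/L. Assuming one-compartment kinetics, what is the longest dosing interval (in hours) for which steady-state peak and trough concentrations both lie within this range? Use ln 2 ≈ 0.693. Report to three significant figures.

k = 0.693 / t½ = 0.693 / 45 = 0.01540 h⁻¹
Between IV bolus doses, concentration decays as C = C₀·e^(−kτ), so C_peak/C_trough = e^(kτ).
τ_max = ln(C_peak/C_trough) / k = ln(33.8/17) / 0.01540 = 0.6872 / 0.01540 = 44.62 h

44.6 h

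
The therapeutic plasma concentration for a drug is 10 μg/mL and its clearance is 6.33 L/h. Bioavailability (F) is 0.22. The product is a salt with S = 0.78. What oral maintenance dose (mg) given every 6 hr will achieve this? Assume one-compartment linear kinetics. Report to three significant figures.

2210 mg

D = CL × Css × τ / F / S = 6.330 × 10 × 6 / 0.22 / 0.78 = 2213 mg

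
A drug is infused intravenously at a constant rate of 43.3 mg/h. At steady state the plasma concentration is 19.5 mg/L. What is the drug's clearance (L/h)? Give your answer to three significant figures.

At steady state, infusion rate = CL × Css, so CL = rate / Css.
CL = 43.3 / 19.5 = 2.221 L/h

2.22 L/h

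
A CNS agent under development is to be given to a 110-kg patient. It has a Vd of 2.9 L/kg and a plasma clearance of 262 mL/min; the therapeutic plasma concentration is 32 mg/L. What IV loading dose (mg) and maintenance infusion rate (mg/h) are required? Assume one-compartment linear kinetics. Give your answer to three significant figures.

Vd(total) = 110 kg × 2.9 L/kg = 319.0 L
Loading dose = Vd × C = 319.0 × 32 = 10210 mg
Convert clearance: 262 mL/min × 60 min/h ÷ 1000 mL/L = 15.72 L/h
Maintenance infusion rate = CL × Css = 15.72 × 32 = 503.0 mg/h

(a) 10200 mg; (b) 503 mg/h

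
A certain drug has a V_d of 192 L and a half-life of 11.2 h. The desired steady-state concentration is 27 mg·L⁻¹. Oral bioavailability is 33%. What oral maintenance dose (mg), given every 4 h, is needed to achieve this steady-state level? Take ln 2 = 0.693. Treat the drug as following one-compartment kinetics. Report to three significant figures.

k = 0.693/11.2 = 0.06188 h⁻¹, so CL = k·Vd = 0.06188 × 192.0 = 11.88 L/h
D = CL × Css × τ / F = 11.88 × 27 × 4 / 0.33 = 3888 mg

3890 mg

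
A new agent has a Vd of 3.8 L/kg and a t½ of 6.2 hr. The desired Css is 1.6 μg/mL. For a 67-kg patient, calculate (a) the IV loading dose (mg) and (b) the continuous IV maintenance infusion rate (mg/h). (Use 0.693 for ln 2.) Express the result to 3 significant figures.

(a) 407 mg; (b) 45.5 mg/h

Total Vd = 3.8 × 67 = 254.6 L
LD = Vd × C = 254.6 × 1.6 = 407.4 mg
CL = 0.693 × Vd / t½ = 0.693 × 254.6 / 6.2 = 28.46 L/h
Infusion rate = CL × Css = 28.46 × 1.6 = 45.54 mg/h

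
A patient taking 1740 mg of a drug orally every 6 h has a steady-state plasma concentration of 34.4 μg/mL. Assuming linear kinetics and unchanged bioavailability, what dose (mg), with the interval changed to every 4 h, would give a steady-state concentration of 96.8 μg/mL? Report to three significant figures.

With linear kinetics, Css is proportional to dose rate (D/τ) at fixed clearance.
D₂ = D₁ × (Css,target / Css,current) × (τ₂/τ₁) = 1740 × (96.8/34.4) × (4/6) = 3264 mg

3260 mg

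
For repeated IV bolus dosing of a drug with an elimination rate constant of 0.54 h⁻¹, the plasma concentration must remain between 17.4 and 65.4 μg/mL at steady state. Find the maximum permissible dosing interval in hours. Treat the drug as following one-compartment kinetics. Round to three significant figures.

Between IV bolus doses, concentration decays as C = C₀·e^(−kτ), so C_peak/C_trough = e^(kτ).
τ_max = ln(C_peak/C_trough) / k = ln(65.4/17.4) / 0.5400 = 1.324 / 0.5400 = 2.452 h

2.45 h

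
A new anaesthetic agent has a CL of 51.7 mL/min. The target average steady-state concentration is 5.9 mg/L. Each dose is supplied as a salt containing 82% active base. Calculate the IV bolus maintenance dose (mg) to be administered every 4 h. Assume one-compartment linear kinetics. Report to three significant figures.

CL = 51.7 mL/min = 51.7 × 0.06 = 3.102 L/h
D = CL × Css × τ / S = 3.102 × 5.9 × 4 / 0.82 = 89.28 mg

89.3 mg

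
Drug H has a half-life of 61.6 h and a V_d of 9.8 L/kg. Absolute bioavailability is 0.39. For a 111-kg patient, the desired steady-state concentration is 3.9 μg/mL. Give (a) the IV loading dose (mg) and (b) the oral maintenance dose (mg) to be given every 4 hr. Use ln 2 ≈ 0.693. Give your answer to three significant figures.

(a) 4240 mg; (b) 490 mg

Total Vd = 9.8 × 111 = 1088 L
LD = Vd × C = 1088 × 3.9 = 4243 mg
CL = 0.693 × Vd / t½ = 0.693 × 1088 / 61.6 = 12.24 L/h
D = CL × Css × τ / F = 12.24 × 3.9 × 4 / 0.39 = 489.6 mg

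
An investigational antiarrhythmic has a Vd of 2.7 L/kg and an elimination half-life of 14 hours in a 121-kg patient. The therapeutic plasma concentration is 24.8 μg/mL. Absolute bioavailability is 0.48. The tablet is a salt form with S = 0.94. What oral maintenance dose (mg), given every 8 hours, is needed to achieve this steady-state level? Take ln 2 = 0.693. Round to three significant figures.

7110 mg

Vd(total) = 121 kg × 2.7 L/kg = 326.7 L
CL = ln 2 · Vd / t½ = 0.693 × 326.7 / 14 = 16.17 L/h
D = CL × Css × τ / F / S = 16.17 × 24.8 × 8 / 0.48 / 0.94 = 7110 mg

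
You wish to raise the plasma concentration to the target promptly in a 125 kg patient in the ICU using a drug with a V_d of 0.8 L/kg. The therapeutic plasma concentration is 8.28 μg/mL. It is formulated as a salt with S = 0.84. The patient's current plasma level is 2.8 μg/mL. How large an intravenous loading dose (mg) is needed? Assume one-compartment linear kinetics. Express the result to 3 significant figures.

Total Vd = 0.8 × 125 = 100.0 L
The loading dose fills Vd to the target concentration.
Concentration deficit ΔC = 8.28 − 2.8 = 5.480 mg/L
LD = Vd × ΔC / S = 100.0 × 5.480 / 0.84 = 652.4 mg

652 mg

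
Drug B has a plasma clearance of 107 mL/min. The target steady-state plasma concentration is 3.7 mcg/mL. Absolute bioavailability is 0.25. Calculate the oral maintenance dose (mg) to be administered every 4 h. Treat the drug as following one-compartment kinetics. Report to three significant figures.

380 mg

Convert clearance: 107 mL/min × 60 min/h ÷ 1000 mL/L = 6.420 L/h
At steady state, dose per interval replaces the amount cleared in that interval: F·D/τ = CL·Css.
D = CL × Css × τ / F = 6.420 × 3.7 × 4 / 0.25 = 380.1 mg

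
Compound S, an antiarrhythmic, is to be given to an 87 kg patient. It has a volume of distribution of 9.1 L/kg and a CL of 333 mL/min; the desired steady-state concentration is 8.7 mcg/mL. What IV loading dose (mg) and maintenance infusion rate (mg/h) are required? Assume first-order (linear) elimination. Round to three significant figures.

(a) 6890 mg; (b) 174 mg/h

Vd(total) = 87 kg × 9.1 L/kg = 791.7 L
LD = Vd · C_target = 791.7 × 8.7 = 6888 mg
CL = 333 mL/min × 60/1000 = 19.98 L/h
Maintenance: replace elimination → rate = CL × Css = 19.98 × 8.7 = 173.8 mg/h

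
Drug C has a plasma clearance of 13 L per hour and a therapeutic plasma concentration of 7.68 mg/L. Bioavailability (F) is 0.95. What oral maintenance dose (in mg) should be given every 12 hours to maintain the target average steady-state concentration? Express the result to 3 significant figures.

1260 mg

At steady state, dose per interval replaces the amount cleared in that interval: F·D/τ = CL·Css.
D = CL × Css × τ / F = 13.00 × 7.68 × 12 / 0.95 = 1261 mg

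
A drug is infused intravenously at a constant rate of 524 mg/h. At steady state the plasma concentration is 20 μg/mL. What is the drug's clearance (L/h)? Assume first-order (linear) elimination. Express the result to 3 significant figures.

26.2 L/h

At steady state, infusion rate = CL × Css, so CL = rate / Css.
CL = 524 / 20 = 26.20 L/h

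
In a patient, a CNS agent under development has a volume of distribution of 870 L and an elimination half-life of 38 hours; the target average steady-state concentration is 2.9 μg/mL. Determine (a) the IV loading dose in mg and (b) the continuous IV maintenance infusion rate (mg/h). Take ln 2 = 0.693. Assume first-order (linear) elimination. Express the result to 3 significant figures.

LD = Vd × C = 870.0 × 2.9 = 2523 mg
CL = 0.693 × Vd / t½ = 0.693 × 870.0 / 38 = 15.87 L/h
Infusion rate = CL × Css = 15.87 × 2.9 = 46.02 mg/h

(a) 2520 mg; (b) 46.0 mg/h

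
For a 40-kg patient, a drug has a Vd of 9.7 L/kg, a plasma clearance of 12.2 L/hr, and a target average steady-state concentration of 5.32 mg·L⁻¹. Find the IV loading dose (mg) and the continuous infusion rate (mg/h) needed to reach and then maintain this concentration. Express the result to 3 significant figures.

(a) 2060 mg; (b) 64.9 mg/h

Total Vd = 9.7 × 40 = 388.0 L
Loading: fill Vd to C_target → 388.0 L × 5.32 mg/L = 2064 mg
Maintenance: replace elimination → rate = CL × Css = 12.20 × 5.32 = 64.90 mg/h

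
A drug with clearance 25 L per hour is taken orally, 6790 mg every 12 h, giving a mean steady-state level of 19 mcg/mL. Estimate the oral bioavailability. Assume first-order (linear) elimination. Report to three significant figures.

0.839

F·D/τ = CL·Css at steady state → F = CL·Css·τ / D.
F = 25 × 19 × 12 / 6790 = 0.839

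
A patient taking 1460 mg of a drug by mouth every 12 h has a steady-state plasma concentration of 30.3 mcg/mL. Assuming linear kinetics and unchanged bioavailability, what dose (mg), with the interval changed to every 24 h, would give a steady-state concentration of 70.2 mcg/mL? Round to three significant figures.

For first-order elimination, Css ∝ F·D/(CL·τ); F and CL are unchanged, so Css ∝ D/τ.
D₂ = D₁ × (Css,target / Css,current) × (τ₂/τ₁) = 1460 × (70.2/30.3) × (24/12) = 6765 mg

6770 mg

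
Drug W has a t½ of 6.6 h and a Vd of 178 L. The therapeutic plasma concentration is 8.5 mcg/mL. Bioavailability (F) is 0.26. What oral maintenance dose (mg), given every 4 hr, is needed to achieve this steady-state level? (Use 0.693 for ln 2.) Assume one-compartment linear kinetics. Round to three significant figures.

2440 mg

k = 0.693/6.6 = 0.1050 h⁻¹, so CL = k·Vd = 0.1050 × 178.0 = 18.69 L/h
D = CL × Css × τ / F = 18.69 × 8.5 × 4 / 0.26 = 2444 mg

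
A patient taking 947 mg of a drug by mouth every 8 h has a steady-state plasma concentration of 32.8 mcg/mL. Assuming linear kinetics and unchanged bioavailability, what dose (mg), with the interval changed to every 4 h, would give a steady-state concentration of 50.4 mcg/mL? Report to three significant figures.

728 mg

With linear kinetics, Css is proportional to dose rate (D/τ) at fixed clearance.
D₂ = D₁ × (Css,target / Css,current) × (τ₂/τ₁) = 947 × (50.4/32.8) × (4/8) = 727.6 mg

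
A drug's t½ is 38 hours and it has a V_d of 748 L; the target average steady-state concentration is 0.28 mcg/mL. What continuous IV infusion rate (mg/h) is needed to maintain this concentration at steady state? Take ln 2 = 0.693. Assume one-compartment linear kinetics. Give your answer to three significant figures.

3.82 mg/h

CL = 0.693 × Vd / t½ = 0.693 × 748.0 / 38 = 13.64 L/h
Infusion rate = CL × Css = 13.64 × 0.28 = 3.819 mg/h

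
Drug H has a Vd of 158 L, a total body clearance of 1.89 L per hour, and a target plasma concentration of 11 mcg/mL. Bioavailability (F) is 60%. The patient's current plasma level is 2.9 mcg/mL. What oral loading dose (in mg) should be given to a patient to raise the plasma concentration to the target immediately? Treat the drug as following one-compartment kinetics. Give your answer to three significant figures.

2130 mg

Concentration deficit ΔC = 11 − 2.9 = 8.100 mg/L
LD = Vd × ΔC / F = 158.0 × 8.100 / 0.6 = 2133 mg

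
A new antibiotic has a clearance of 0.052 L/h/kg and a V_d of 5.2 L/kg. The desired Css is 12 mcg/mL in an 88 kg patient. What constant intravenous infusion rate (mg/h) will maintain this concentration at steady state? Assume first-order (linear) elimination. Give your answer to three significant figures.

54.9 mg/h

CL = 0.052 L/h/kg × 88 kg = 4.576 L/h
At steady state, infusion rate equals elimination rate: rate in = CL × Css.
Rate = CL × Css = 4.576 × 12 = 54.91 mg/h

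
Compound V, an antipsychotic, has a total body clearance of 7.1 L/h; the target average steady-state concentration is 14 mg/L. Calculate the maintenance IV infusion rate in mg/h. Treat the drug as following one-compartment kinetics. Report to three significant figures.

At steady state, infusion rate equals elimination rate: rate in = CL × Css.
Infusion rate = CL · Css = 7.100 L/h × 14 mg/L = 99.40 mg/h

99.4 mg/h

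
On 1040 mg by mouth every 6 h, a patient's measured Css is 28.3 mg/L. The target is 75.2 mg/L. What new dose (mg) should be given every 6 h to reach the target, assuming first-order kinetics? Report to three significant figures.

2760 mg

With linear kinetics, Css is proportional to dose rate (D/τ) at fixed clearance.
D₂ = D₁ × (Css,target / Css,current) = 1040 × 75.2/28.3 = 2764 mg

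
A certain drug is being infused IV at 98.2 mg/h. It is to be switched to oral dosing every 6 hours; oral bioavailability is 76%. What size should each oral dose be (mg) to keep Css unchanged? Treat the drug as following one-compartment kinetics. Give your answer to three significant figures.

To maintain the same Css, the systemic dosing rate must be unchanged: F·D/τ = infusion rate.
D = rate × τ / F = 98.2 × 6 / 0.76 = 775.3 mg

775 mg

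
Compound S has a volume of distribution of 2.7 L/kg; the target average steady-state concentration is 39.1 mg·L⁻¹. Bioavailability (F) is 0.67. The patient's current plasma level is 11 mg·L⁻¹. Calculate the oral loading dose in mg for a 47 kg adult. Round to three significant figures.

5320 mg

Vd(total) = 47 kg × 2.7 L/kg = 126.9 L
The loading dose fills Vd to the target concentration.
Concentration deficit ΔC = 39.1 − 11 = 28.10 mg/L
LD = Vd × ΔC / F = 126.9 × 28.10 / 0.67 = 5322 mg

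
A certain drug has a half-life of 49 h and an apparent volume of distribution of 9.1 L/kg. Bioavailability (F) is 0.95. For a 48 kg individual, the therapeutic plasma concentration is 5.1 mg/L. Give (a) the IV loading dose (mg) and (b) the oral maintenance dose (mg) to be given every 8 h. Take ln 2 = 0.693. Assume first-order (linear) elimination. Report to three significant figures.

Vd = 9.1 L/kg × 48 kg = 436.8 L
LD = Vd × C = 436.8 × 5.1 = 2228 mg
CL = 0.693 × Vd / t½ = 0.693 × 436.8 / 49 = 6.178 L/h
D = CL × Css × τ / F = 6.178 × 5.1 × 8 / 0.95 = 265.3 mg

(a) 2230 mg; (b) 265 mg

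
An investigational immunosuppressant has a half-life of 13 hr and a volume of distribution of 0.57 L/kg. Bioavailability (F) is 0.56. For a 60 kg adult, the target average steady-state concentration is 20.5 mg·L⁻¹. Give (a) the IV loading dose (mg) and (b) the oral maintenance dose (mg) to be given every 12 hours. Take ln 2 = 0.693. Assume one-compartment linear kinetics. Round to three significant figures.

(a) 701 mg; (b) 801 mg

Vd(total) = 60 kg × 0.57 L/kg = 34.20 L
LD = Vd × C = 34.20 × 20.5 = 701.1 mg
CL = 0.693 × Vd / t½ = 0.693 × 34.20 / 13 = 1.823 L/h
D = CL × Css × τ / F = 1.823 × 20.5 × 12 / 0.56 = 800.8 mg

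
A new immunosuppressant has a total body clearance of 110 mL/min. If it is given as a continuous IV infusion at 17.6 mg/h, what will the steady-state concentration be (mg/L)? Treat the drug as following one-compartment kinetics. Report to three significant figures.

2.67 mg/L

CL = 110 mL/min × 60/1000 = 6.600 L/h
Css = rate / CL = 17.6 / 6.600 = 2.667 mg/L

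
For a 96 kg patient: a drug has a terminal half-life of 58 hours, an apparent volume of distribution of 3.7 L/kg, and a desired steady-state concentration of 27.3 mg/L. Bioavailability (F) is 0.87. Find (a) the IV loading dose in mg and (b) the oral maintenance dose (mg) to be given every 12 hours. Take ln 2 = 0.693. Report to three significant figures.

(a) 9700 mg; (b) 1600 mg

Total Vd = 3.7 × 96 = 355.2 L
LD = Vd × C = 355.2 × 27.3 = 9697 mg
CL = 0.693 × Vd / t½ = 0.693 × 355.2 / 58 = 4.244 L/h
D = CL × Css × τ / F = 4.244 × 27.3 × 12 / 0.87 = 1598 mg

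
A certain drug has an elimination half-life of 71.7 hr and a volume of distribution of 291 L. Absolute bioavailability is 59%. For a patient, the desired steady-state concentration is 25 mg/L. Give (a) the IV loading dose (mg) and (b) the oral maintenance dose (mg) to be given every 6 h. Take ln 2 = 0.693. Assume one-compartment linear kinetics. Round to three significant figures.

LD = Vd × C = 291.0 × 25 = 7275 mg
CL = 0.693 × Vd / t½ = 0.693 × 291.0 / 71.7 = 2.813 L/h
D = CL × Css × τ / F = 2.813 × 25 × 6 / 0.59 = 715.2 mg

(a) 7280 mg; (b) 715 mg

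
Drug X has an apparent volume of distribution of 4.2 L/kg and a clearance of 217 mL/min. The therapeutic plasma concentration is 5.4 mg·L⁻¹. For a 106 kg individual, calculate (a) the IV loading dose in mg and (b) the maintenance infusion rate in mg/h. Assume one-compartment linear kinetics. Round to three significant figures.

Vd = 4.2 L/kg × 106 kg = 445.2 L
Loading dose = Vd × C = 445.2 × 5.4 = 2404 mg
Convert clearance: 217 mL/min × 60 min/h ÷ 1000 mL/L = 13.02 L/h
Maintenance: replace elimination → rate = CL × Css = 13.02 × 5.4 = 70.31 mg/h

(a) 2400 mg; (b) 70.3 mg/h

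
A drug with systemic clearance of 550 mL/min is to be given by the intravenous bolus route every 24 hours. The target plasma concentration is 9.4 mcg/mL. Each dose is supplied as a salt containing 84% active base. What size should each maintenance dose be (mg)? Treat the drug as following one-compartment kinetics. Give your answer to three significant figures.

CL = 550 mL/min = 550 × 0.06 = 33.00 L/h
D = CL × Css × τ / S = 33.00 × 9.4 × 24 / 0.84 = 8863 mg

8860 mg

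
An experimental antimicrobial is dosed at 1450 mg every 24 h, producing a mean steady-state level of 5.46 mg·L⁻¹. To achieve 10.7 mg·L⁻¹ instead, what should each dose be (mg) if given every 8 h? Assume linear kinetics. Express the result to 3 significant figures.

With linear kinetics, Css is proportional to dose rate (D/τ) at fixed clearance.
D₂ = D₁ × (Css,target / Css,current) × (τ₂/τ₁) = 1450 × (10.7/5.46) × (8/24) = 947.2 mg

947 mg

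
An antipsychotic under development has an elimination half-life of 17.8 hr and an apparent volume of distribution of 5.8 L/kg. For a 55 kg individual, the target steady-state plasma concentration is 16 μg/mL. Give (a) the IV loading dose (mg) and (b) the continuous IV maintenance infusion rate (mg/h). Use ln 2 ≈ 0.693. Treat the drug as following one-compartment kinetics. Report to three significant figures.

Vd = 5.8 L/kg × 55 kg = 319.0 L
LD = Vd × C = 319.0 × 16 = 5104 mg
CL = 0.693 × Vd / t½ = 0.693 × 319.0 / 17.8 = 12.42 L/h
Infusion rate = CL × Css = 12.42 × 16 = 198.7 mg/h

(a) 5100 mg; (b) 199 mg/h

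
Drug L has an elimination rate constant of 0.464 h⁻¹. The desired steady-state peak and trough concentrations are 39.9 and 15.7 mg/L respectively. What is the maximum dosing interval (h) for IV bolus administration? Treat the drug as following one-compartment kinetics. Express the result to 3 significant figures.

2.01 h

Between IV bolus doses, concentration decays as C = C₀·e^(−kτ), so C_peak/C_trough = e^(kτ).
τ_max = ln(C_peak/C_trough) / k = ln(39.9/15.7) / 0.4640 = 0.9327 / 0.4640 = 2.010 h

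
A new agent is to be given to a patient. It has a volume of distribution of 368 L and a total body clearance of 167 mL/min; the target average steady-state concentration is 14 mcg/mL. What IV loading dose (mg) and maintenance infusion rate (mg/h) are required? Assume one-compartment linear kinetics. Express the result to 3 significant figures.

(a) 5150 mg; (b) 140 mg/h

Loading dose = Vd × C = 368.0 × 14 = 5152 mg
Convert clearance: 167 mL/min × 60 min/h ÷ 1000 mL/L = 10.02 L/h
Infusion rate = 10.02 L/h × 14 mg/L = 140.3 mg/h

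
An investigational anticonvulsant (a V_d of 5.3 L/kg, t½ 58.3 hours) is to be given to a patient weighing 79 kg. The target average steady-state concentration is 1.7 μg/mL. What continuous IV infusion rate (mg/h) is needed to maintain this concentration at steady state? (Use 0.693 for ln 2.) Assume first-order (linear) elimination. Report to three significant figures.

Vd(total) = 79 kg × 5.3 L/kg = 418.7 L
k = 0.693/58.3 = 0.01189 h⁻¹, so CL = k·Vd = 0.01189 × 418.7 = 4.978 L/h
Infusion rate = CL × Css = 4.978 × 1.7 = 8.463 mg/h

8.46 mg/h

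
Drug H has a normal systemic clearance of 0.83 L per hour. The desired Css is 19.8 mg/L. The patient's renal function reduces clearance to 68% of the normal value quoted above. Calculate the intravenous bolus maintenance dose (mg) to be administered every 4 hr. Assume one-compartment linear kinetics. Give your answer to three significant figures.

Patient clearance = 0.68 × 0.8300 = 0.5644 L/h
D = CL × Css × τ = 0.5644 × 19.8 × 4 = 44.70 mg

44.7 mg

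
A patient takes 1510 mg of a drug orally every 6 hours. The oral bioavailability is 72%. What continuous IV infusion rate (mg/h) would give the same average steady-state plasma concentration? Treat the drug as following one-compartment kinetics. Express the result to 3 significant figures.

181 mg/h

Equivalent systemic input: infusion rate = F·D/τ.
Rate = 0.72 × 1510 / 6 = 181.2 mg/h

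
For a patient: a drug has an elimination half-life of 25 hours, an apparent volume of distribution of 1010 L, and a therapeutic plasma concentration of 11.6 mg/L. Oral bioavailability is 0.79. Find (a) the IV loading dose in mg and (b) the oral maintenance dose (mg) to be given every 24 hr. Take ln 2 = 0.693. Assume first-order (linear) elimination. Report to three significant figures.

(a) 11700 mg; (b) 9870 mg

LD = Vd × C = 1010 × 11.6 = 11720 mg
CL = 0.693 × Vd / t½ = 0.693 × 1010 / 25 = 28.00 L/h
D = CL × Css × τ / F = 28.00 × 11.6 × 24 / 0.79 = 9867 mg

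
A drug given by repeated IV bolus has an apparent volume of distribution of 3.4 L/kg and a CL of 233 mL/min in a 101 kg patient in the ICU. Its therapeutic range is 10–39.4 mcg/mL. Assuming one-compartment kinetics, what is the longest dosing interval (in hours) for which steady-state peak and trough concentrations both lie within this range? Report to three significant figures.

Vd = 3.4 L/kg × 101 kg = 343.4 L
CL = 233 mL/min × 60/1000 = 13.98 L/h
k = CL / Vd = 13.98 / 343.4 = 0.04071 h⁻¹
Between IV bolus doses, concentration decays as C = C₀·e^(−kτ), so C_peak/C_trough = e^(kτ).
τ_max = ln(C_peak/C_trough) / k = ln(39.4/10) / 0.04071 = 1.371 / 0.04071 = 33.68 h

33.7 h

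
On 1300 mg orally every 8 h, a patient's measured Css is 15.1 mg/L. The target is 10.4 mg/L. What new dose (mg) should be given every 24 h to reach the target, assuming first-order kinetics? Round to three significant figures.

2690 mg

For first-order elimination, Css ∝ F·D/(CL·τ); F and CL are unchanged, so Css ∝ D/τ.
D₂ = D₁ × (Css,target / Css,current) × (τ₂/τ₁) = 1300 × (10.4/15.1) × (24/8) = 2686 mg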